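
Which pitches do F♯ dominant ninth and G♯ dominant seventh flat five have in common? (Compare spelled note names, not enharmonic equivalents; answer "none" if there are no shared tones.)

F-sharp G-sharp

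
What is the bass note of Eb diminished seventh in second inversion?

Eb diminished seventh in root position is E-flat–G-flat–B-double-flat–D-double-flat.
Second inversion places the fifth in the bass, which is B-double-flat.

B-double-flat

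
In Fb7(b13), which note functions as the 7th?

Root of Fb7(b13) = Fb. The 7th is a minor 7th: Fb up a minor 7th → Ebb.

Ebb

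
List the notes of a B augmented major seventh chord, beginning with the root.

B – D# – F## – A#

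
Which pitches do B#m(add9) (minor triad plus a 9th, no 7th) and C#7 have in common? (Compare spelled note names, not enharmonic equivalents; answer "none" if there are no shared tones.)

B#m(add9): B♯ D♯ F𝄪 C𝄪
C#7: C♯ E♯ G♯ B
Common to both → none.

none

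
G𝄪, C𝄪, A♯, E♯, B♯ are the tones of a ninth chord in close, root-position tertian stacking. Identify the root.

Arranged so that each adjacent pair is a third by letter name: A♯ – C𝄪 – E♯ – G𝄪 – B♯.
The bottom of that stack, A♯, is the root (this is A♯ major ninth).

A♯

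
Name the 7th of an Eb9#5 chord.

D♭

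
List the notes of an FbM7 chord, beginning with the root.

Root Fb, quality major seventh:
- root: Fb
- major 3rd: Ab
- perfect 5th: Cb
- major 7th: Eb

Fb, Ab, Cb, Eb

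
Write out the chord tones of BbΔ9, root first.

Root Bb, quality major ninth:
Root: Bb
Major 3rd (3rd): D
Perfect 5th (5th): F
Major 7th (7th): A
Major 9th (9th): C

Bb  D  F  A  C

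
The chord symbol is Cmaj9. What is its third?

E

Root of Cmaj9 = C. The 3rd is a major 3rd: C up a major 3rd → E.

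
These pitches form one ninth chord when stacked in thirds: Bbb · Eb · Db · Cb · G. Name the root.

Cb

Stacking in thirds gives Cb – Eb – G – Bbb – Db, so Cb is the root — Cb dominant ninth sharp five.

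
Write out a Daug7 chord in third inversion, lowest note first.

C, D, F♯, A♯

Daug7 = D–F♯–A♯–C; third inversion → seventh (C) lowest.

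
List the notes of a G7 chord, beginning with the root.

Root G, quality dominant seventh:
- root: G
- major 3rd: B
- perfect 5th: D
- minor 7th: F

G B D F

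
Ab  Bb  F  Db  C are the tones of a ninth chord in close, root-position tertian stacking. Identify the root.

Bb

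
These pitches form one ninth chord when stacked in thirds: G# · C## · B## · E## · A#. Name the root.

A#

Stacking in thirds gives A# – C## – E## – G# – B##, so A# is the root — A# dominant seventh sharp nine sharp five.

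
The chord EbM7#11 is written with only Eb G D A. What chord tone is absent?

The full EbM7#11 chord is Eb, G, Bb, D, A.
Comparing with the voicing, the perfect 5th (5th) — Bb — is absent.

Bb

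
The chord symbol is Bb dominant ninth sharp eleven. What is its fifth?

Root of Bb dominant ninth sharp eleven = B-flat. The 5th is a perfect 5th: B-flat up a perfect 5th → F.

F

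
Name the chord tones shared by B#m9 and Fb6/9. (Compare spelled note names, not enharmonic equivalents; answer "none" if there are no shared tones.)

B#m9: B# D# F## A# C##
Fb6/9: Fb Ab Cb Db Gb
Common to both → none.

none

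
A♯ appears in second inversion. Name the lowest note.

E#

A♯ = A#–C##–E#. Second inversion → fifth in the bass = E#.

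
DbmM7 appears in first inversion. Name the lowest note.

DbmM7 = Db–Fb–Ab–C. First inversion → third in the bass = Fb.

Fb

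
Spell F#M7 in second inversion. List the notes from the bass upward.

C♯ – E♯ – F♯ – A♯

F#M7 = F♯–A♯–C♯–E♯; second inversion → fifth (C♯) lowest.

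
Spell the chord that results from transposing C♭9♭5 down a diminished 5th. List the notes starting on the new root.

Cb down a diminished 5th → F. New chord: F dominant ninth flat five.
Root: F
Major 3rd (3rd): A
Diminished 5th (5th): Cb
Minor 7th (7th): Eb
Major 9th (9th): G

F A Cb Eb G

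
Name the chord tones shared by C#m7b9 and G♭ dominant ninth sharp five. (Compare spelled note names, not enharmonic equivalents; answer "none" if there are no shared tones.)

D

C#m7b9: C# E G# B D
G♭ dominant ninth sharp five: Gb Bb D Fb Ab
Common to both → D.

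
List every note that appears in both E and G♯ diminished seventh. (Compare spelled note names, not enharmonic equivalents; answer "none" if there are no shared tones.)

E = E, G#, B.
G♯ diminished seventh = G#, B, D, F.
Shared: G#, B.

G#, B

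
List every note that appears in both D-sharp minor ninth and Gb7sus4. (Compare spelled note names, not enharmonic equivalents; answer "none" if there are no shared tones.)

none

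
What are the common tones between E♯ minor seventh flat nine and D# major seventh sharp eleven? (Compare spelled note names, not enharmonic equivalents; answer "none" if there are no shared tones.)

E♯ minor seventh flat nine = E-sharp, G-sharp, B-sharp, D-sharp, F-sharp.
D# major seventh sharp eleven = D-sharp, F-double-sharp, A-sharp, C-double-sharp, G-double-sharp.
Shared: D-sharp.

D-sharp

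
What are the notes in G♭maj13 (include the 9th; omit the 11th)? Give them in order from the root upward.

G♭maj13 is a major thirteenth built on Gb.
root → Gb
3rd (major 3rd) → Bb
5th (perfect 5th) → Db
7th (major 7th) → F
9th (major 9th) → Ab
13th (major 13th) → Eb

Gb, Bb, Db, F, Ab, Eb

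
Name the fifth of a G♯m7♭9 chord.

D♯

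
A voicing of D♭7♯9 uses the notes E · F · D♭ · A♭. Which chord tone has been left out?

D♭7♯9 = D♭, F, A♭, C♭, E. The voicing lacks the 7th (minor 7th), C♭.

C♭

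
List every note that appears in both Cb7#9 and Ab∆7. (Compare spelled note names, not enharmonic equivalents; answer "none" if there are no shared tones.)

Eb

Cb7#9 = Cb, Eb, Gb, Bbb, D.
Ab∆7 = Ab, C, Eb, G.
Shared: Eb.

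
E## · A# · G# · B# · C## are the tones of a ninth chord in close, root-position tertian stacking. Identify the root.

Arranged so that each adjacent pair is a third by letter name: A# – C## – E## – G# – B#.
The bottom of that stack, A#, is the root (this is A# dominant ninth sharp five).

A#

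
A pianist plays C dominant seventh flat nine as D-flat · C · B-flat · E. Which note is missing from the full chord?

The full C dominant seventh flat nine chord is C, E, G, B-flat, D-flat.
Comparing with the voicing, the perfect 5th (5th) — G — is absent.

G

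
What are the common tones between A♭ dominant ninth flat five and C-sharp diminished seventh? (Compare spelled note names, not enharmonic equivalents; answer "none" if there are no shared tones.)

Bb

A♭ dominant ninth flat five = Ab, C, Ebb, Gb, Bb.
C-sharp diminished seventh = C#, E, G, Bb.
Shared: Bb.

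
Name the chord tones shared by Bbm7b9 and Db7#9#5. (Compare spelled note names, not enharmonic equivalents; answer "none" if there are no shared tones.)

Db F Cb

Bbm7b9: Bb Db F Ab Cb
Db7#9#5: Db F A Cb E
Common to both → Db, F, Cb.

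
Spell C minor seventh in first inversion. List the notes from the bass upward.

E-flat  G  B-flat  C

In root position, C minor seventh is C–E-flat–G–B-flat.
First inversion puts the third (E-flat) in the bass.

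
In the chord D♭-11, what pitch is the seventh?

Root of D♭-11 = Db. The 7th is a minor 7th: Db up a minor 7th → Cb.

Cb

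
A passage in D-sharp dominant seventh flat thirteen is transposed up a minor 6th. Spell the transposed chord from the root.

B – D# – F# – A – G

A minor 6th up from D# is B, so the new chord is B dominant seventh flat thirteen.
B — root
D# — major 3rd
F# — perfect 5th
A — minor 7th
G — minor 13th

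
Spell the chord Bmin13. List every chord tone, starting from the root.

Root B, quality minor thirteenth:
Root: B
Minor 3rd (3rd): D
Perfect 5th (5th): F#
Minor 7th (7th): A
Major 9th (9th): C#
Perfect 11th (11th): E
Major 13th (13th): G#

B – D – F# – A – C# – E – G#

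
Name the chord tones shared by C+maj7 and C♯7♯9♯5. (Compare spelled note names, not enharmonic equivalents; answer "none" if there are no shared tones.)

C+maj7 = C, E, G#, B.
C♯7♯9♯5 = C#, E#, G##, B, D##.
Shared: B.

B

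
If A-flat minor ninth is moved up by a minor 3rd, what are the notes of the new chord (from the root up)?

A♭ up a minor 3rd → C♭. New chord: C♭ minor ninth.
- root: C♭
- minor 3rd: E𝄫
- perfect 5th: G♭
- minor 7th: B𝄫
- major 9th: D♭

C♭ – E𝄫 – G♭ – B𝄫 – D♭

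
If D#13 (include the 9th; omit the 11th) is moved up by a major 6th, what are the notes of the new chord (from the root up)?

Transposed root: D# → B# (major 6th up). So we spell B# dominant thirteenth:
- root: B#
- major 3rd: D##
- perfect 5th: F##
- minor 7th: A#
- major 9th: C##
- major 13th: G##

B#, D##, F##, A#, C##, G##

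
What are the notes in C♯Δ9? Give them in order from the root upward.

C♯Δ9 is a major ninth built on C#.
- root: C#
- major 3rd: E#
- perfect 5th: G#
- major 7th: B#
- major 9th: D#

C#  E#  G#  B#  D#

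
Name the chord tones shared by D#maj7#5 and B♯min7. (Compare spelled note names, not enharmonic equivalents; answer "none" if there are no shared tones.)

D#maj7#5 = D#, F##, A##, C##.
B♯min7 = B#, D#, F##, A#.
Shared: D#, F##.

D#  F##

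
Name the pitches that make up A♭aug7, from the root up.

A♭  C  E  G♭

A♭aug7: augmented seventh on A♭.
Root: A♭
Major 3rd (3rd): C
Augmented 5th (5th): E
Minor 7th (7th): G♭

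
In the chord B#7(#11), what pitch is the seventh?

A♯

B#7(#11) is built on B♯; its 7th is a minor 7th above the root.
A seventh above B uses the letter A, and the minor 7th above B♯ is A♯.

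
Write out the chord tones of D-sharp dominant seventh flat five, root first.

D-sharp F-double-sharp A C-sharp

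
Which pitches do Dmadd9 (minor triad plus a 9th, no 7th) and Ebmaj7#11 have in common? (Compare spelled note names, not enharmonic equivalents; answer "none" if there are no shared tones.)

D, A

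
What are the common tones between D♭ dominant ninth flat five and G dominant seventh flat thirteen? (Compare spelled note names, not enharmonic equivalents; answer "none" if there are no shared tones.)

D♭ dominant ninth flat five: Db F Abb Cb Eb
G dominant seventh flat thirteen: G B D F Eb
Common to both → F, Eb.

F – Eb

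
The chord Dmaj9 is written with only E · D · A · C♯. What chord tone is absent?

F♯

Dmaj9 = D, F♯, A, C♯, E. The voicing lacks the 3rd (major 3rd), F♯.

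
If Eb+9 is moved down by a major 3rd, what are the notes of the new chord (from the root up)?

A major 3rd down from Eb is Cb, so the new chord is Cb dominant ninth sharp five.
Cb — root
Eb — major 3rd
G — augmented 5th
Bbb — minor 7th
Db — major 9th

Cb, Eb, G, Bbb, Db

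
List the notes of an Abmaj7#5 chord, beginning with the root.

Ab, C, E, G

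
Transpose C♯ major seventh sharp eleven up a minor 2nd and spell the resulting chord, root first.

Transposed root: C-sharp → D (minor 2nd up). So we spell D major seventh sharp eleven:
root → D
3rd (major 3rd) → F-sharp
5th (perfect 5th) → A
7th (major 7th) → C-sharp
11th (augmented 11th) → G-sharp

D, F-sharp, A, C-sharp, G-sharp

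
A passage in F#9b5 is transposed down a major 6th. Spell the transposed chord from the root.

Transposed root: F♯ → A (major 6th down). So we spell A dominant ninth flat five:
- root: A
- major 3rd: C♯
- diminished 5th: E♭
- minor 7th: G
- major 9th: B

A C♯ E♭ G B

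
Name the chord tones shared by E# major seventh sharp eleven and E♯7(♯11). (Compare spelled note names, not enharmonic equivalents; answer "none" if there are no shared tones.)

E# major seventh sharp eleven = E♯, G𝄪, B♯, D𝄪, A𝄪.
E♯7(♯11) = E♯, G𝄪, B♯, D♯, A𝄪.
Shared: E♯, G𝄪, B♯, A𝄪.

E♯ G𝄪 B♯ A𝄪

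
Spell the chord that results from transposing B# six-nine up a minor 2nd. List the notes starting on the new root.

C-sharp, E-sharp, G-sharp, A-sharp, D-sharp

B-sharp up a minor 2nd → C-sharp. New chord: C-sharp six-nine.
root → C-sharp
3rd (major 3rd) → E-sharp
5th (perfect 5th) → G-sharp
6th (major 6th) → A-sharp
9th (major 9th) → D-sharp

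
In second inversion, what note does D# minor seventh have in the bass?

A-sharp

D# minor seventh in root position is D-sharp–F-sharp–A-sharp–C-sharp.
Second inversion places the fifth in the bass, which is A-sharp.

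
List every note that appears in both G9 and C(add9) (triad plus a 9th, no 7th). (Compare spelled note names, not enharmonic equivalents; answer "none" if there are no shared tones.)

G9 = G, B, D, F, A.
C(add9) = C, E, G, D.
Shared: G, D.

G  D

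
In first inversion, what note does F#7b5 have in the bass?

F#7b5 = F#–A#–C–E. First inversion → third in the bass = A#.

A#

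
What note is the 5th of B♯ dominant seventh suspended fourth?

F##

Root of B♯ dominant seventh suspended fourth = B#. The 5th is a perfect 5th: B# up a perfect 5th → F##.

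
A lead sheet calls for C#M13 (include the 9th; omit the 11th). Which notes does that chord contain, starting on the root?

C#, E#, G#, B#, D#, A#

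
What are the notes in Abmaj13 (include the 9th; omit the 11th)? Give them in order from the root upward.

Ab, C, Eb, G, Bb, F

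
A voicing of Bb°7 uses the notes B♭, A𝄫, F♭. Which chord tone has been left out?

Bb°7 = B♭, D♭, F♭, A𝄫. The voicing lacks the 3rd (minor 3rd), D♭.

D♭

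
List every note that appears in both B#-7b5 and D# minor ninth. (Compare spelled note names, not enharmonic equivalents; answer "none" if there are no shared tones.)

D#  F#  A#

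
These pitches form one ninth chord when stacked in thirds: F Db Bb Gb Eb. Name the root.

Arranged so that each adjacent pair is a third by letter name: Eb – Gb – Bb – Db – F.
The bottom of that stack, Eb, is the root (this is Eb minor ninth).

Eb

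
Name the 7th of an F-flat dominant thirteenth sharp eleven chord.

Ebb

F-flat dominant thirteenth sharp eleven is built on Fb; its 7th is a minor 7th above the root.
A seventh above F uses the letter E, and the minor 7th above Fb is Ebb.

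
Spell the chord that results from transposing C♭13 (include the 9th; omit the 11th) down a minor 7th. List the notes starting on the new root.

D♭, F, A♭, C♭, E♭, B♭

A minor 7th down from C♭ is D♭, so the new chord is D♭ dominant thirteenth.
Root: D♭
Major 3rd (3rd): F
Perfect 5th (5th): A♭
Minor 7th (7th): C♭
Major 9th (9th): E♭
Major 13th (13th): B♭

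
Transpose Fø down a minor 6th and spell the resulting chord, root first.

F down a minor 6th → A. New chord: A half-diminished seventh.
- root: A
- minor 3rd: C
- diminished 5th: E♭
- minor 7th: G

A, C, E♭, G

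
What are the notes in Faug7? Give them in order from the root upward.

F A C♯ E♭

Root F, quality augmented seventh:
root → F
3rd (major 3rd) → A
5th (augmented 5th) → C♯
7th (minor 7th) → E♭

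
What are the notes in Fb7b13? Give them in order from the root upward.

Root F♭, quality dominant seventh flat thirteen:
root → F♭
3rd (major 3rd) → A♭
5th (perfect 5th) → C♭
7th (minor 7th) → E𝄫
13th (minor 13th) → D𝄫

F♭ – A♭ – C♭ – E𝄫 – D𝄫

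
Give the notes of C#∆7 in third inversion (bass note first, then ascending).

B♯ C♯ E♯ G♯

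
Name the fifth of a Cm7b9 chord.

G

Cm7b9 is built on C; its 5th is a perfect 5th above the root.
A fifth above C uses the letter G, and the perfect 5th above C is G.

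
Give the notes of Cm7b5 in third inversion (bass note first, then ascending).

Bb, C, Eb, Gb

In root position, Cm7b5 is C–Eb–Gb–Bb.
Third inversion puts the seventh (Bb) in the bass.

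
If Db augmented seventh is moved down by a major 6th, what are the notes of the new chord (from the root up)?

Fb Ab C Ebb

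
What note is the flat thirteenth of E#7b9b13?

C#

Root of E#7b9b13 = E#. The 13th is a minor 13th: E# up a minor 13th → C#.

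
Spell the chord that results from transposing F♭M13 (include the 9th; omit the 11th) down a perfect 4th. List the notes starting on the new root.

Cb, Eb, Gb, Bb, Db, Ab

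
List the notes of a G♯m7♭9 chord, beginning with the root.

G♯m7♭9 is a minor seventh flat nine built on G♯.
- root: G♯
- minor 3rd: B
- perfect 5th: D♯
- minor 7th: F♯
- minor 9th: A

G♯, B, D♯, F♯, A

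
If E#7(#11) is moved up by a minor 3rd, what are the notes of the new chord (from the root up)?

Transposed root: E# → G# (minor 3rd up). So we spell G# dominant seventh sharp eleven:
Root: G#
Major 3rd (3rd): B#
Perfect 5th (5th): D#
Minor 7th (7th): F#
Augmented 11th (11th): C##

G# – B# – D# – F# – C##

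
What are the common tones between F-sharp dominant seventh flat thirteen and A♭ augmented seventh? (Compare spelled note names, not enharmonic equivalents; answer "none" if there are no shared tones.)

F-sharp dominant seventh flat thirteen: F-sharp A-sharp C-sharp E D
A♭ augmented seventh: A-flat C E G-flat
Common to both → E.

E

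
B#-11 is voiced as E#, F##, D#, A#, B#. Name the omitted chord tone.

B#-11 = B#, D#, F##, A#, C##, E#. The voicing lacks the 9th (major 9th), C##.

C##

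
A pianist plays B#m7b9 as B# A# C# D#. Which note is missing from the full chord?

F##

The full B#m7b9 chord is B#, D#, F##, A#, C#.
Comparing with the voicing, the perfect 5th (5th) — F## — is absent.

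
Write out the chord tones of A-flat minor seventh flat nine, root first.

Ab Cb Eb Gb Bbb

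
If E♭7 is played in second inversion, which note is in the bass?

B♭

E♭7 in root position is E♭–G–B♭–D♭.
Second inversion places the fifth in the bass, which is B♭.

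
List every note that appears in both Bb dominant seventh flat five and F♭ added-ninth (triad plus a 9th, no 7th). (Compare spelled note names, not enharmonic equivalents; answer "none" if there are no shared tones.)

F-flat  A-flat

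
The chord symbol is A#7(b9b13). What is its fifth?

E♯

Root of A#7(b9b13) = A♯. The 5th is a perfect 5th: A♯ up a perfect 5th → E♯.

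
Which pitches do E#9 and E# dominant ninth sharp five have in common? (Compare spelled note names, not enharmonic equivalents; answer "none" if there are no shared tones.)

E#9 = E#, G##, B#, D#, F##.
E# dominant ninth sharp five = E#, G##, B##, D#, F##.
Shared: E#, G##, D#, F##.

E# – G## – D# – F##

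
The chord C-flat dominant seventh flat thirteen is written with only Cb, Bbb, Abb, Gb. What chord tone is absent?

C-flat dominant seventh flat thirteen = Cb, Eb, Gb, Bbb, Abb. The voicing lacks the 3rd (major 3rd), Eb.

Eb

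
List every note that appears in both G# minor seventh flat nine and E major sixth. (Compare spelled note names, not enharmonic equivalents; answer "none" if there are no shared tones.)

G# minor seventh flat nine: G-sharp B D-sharp F-sharp A
E major sixth: E G-sharp B C-sharp
Common to both → G-sharp, B.

G-sharp, B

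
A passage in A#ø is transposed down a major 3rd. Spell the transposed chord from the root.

F# A C E

A major 3rd down from A# is F#, so the new chord is F# half-diminished seventh.
root → F#
3rd (minor 3rd) → A
5th (diminished 5th) → C
7th (minor 7th) → E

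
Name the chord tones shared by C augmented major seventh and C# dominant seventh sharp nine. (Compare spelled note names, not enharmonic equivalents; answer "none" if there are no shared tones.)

G-sharp B

C augmented major seventh = C, E, G-sharp, B.
C# dominant seventh sharp nine = C-sharp, E-sharp, G-sharp, B, D-double-sharp.
Shared: G-sharp, B.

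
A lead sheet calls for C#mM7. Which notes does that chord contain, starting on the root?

Root C#, quality minor-major seventh:
C# — root
E — minor 3rd
G# — perfect 5th
B# — major 7th

C#  E  G#  B#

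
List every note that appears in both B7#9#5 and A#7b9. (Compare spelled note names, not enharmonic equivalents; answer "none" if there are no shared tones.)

B – C##

B7#9#5: B D# F## A C##
A#7b9: A# C## E# G# B
Common to both → B, C##.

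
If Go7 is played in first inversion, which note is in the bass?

Go7 in root position is G–Bb–Db–Fb.
First inversion places the third in the bass, which is Bb.

Bb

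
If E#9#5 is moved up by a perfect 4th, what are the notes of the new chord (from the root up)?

Transposed root: E# → A# (perfect 4th up). So we spell A# dominant ninth sharp five:
Root: A#
Major 3rd (3rd): C##
Augmented 5th (5th): E##
Minor 7th (7th): G#
Major 9th (9th): B#

A#, C##, E##, G#, B#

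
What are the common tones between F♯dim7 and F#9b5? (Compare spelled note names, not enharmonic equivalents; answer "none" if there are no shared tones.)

F♯dim7 = F#, A, C, Eb.
F#9b5 = F#, A#, C, E, G#.
Shared: F#, C.

F#, C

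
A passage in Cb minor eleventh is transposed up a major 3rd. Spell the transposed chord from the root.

C-flat up a major 3rd → E-flat. New chord: E-flat minor eleventh.
root → E-flat
3rd (minor 3rd) → G-flat
5th (perfect 5th) → B-flat
7th (minor 7th) → D-flat
9th (major 9th) → F
11th (perfect 11th) → A-flat

E-flat – G-flat – B-flat – D-flat – F – A-flat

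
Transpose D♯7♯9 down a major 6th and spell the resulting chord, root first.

D♯ down a major 6th → F♯. New chord: F♯ dominant seventh sharp nine.
root → F♯
3rd (major 3rd) → A♯
5th (perfect 5th) → C♯
7th (minor 7th) → E
9th (augmented 9th) → G𝄪

F♯  A♯  C♯  E  G𝄪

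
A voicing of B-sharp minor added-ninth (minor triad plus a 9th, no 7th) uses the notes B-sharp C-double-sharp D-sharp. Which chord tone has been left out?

B-sharp minor added-ninth = B-sharp, D-sharp, F-double-sharp, C-double-sharp. The voicing lacks the 5th (perfect 5th), F-double-sharp.

F-double-sharp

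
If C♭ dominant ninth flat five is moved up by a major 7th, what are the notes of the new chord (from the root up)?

A major 7th up from C-flat is B-flat, so the new chord is B-flat dominant ninth flat five.
- root: B-flat
- major 3rd: D
- diminished 5th: F-flat
- minor 7th: A-flat
- major 9th: C

B-flat D F-flat A-flat C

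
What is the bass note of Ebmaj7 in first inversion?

G

Ebmaj7 in root position is Eb–G–Bb–D.
First inversion places the third in the bass, which is G.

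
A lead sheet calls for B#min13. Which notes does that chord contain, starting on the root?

B♯, D♯, F𝄪, A♯, C𝄪, E♯, G𝄪

Root B♯, quality minor thirteenth:
Root: B♯
Minor 3rd (3rd): D♯
Perfect 5th (5th): F𝄪
Minor 7th (7th): A♯
Major 9th (9th): C𝄪
Perfect 11th (11th): E♯
Major 13th (13th): G𝄪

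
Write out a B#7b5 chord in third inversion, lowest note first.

A♯, B♯, D𝄪, F♯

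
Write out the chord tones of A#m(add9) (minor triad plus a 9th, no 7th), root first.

A#, C#, E#, B#

A#m(add9): minor added-ninth on A#.
Root: A#
Minor 3rd (3rd): C#
Perfect 5th (5th): E#
Major 9th (9th): B#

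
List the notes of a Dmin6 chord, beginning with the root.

D, F, A, B

Dmin6: minor sixth on D.
Root: D
Minor 3rd (3rd): F
Perfect 5th (5th): A
Major 6th (6th): B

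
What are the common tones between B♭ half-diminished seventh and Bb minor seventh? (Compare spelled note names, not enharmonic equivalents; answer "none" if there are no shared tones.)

B-flat – D-flat – A-flat

B♭ half-diminished seventh = B-flat, D-flat, F-flat, A-flat.
Bb minor seventh = B-flat, D-flat, F, A-flat.
Shared: B-flat, D-flat, A-flat.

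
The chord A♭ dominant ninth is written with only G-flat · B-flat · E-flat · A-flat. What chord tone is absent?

C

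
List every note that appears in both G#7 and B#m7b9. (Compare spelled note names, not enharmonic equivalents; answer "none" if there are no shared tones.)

B#, D#

G#7 = G#, B#, D#, F#.
B#m7b9 = B#, D#, F##, A#, C#.
Shared: B#, D#.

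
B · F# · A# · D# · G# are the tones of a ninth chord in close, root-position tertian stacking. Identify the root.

G#

Stacking in thirds gives G# – B – D# – F# – A#, so G# is the root — G# minor ninth.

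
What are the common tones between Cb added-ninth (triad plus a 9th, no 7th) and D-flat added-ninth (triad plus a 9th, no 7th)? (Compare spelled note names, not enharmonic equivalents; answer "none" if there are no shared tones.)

E-flat D-flat

Cb added-ninth: C-flat E-flat G-flat D-flat
D-flat added-ninth: D-flat F A-flat E-flat
Common to both → E-flat, D-flat.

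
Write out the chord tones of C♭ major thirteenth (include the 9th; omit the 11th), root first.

C♭ major thirteenth: major thirteenth on Cb.
Cb — root
Eb — major 3rd
Gb — perfect 5th
Bb — major 7th
Db — major 9th
Ab — major 13th

Cb  Eb  Gb  Bb  Db  Ab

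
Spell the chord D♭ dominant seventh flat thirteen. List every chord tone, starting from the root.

Db  F  Ab  Cb  Bbb

D♭ dominant seventh flat thirteen: dominant seventh flat thirteen on Db.
root → Db
3rd (major 3rd) → F
5th (perfect 5th) → Ab
7th (minor 7th) → Cb
13th (minor 13th) → Bbb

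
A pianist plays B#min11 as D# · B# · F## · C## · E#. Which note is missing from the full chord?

A#

B#min11 = B#, D#, F##, A#, C##, E#. The voicing lacks the 7th (minor 7th), A#.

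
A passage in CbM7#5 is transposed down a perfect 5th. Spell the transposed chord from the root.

Transposed root: C♭ → F♭ (perfect 5th down). So we spell F♭ augmented major seventh:
Root: F♭
Major 3rd (3rd): A♭
Augmented 5th (5th): C
Major 7th (7th): E♭

F♭, A♭, C, E♭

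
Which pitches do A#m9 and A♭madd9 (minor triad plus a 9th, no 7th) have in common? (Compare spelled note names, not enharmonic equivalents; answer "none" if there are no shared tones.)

A#m9 = A♯, C♯, E♯, G♯, B♯.
A♭madd9 = A♭, C♭, E♭, B♭.
Shared: none.

none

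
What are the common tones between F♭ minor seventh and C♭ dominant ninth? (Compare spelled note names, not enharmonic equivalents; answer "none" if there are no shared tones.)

C-flat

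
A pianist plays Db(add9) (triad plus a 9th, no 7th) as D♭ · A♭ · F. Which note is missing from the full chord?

The full Db(add9) chord is D♭, F, A♭, E♭.
Comparing with the voicing, the major 9th (9th) — E♭ — is absent.

E♭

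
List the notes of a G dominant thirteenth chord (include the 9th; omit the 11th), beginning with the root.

Root G, quality dominant thirteenth:
- root: G
- major 3rd: B
- perfect 5th: D
- minor 7th: F
- major 9th: A
- major 13th: E

G  B  D  F  A  E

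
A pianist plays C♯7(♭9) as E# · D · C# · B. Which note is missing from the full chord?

G#

C♯7(♭9) = C#, E#, G#, B, D. The voicing lacks the 5th (perfect 5th), G#.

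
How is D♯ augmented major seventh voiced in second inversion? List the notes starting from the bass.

D♯ augmented major seventh = D#–F##–A##–C##; second inversion → fifth (A##) lowest.

A## – C## – D# – F##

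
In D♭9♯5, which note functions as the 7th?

Cb

Root of D♭9♯5 = Db. The 7th is a minor 7th: Db up a minor 7th → Cb.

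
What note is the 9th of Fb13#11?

Fb13#11 is built on Fb; its 9th is a major 9th above the root.
A second above F uses the letter G, and the major 9th above Fb is Gb.

Gb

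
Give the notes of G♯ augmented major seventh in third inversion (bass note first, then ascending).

In root position, G♯ augmented major seventh is G-sharp–B-sharp–D-double-sharp–F-double-sharp.
Third inversion puts the seventh (F-double-sharp) in the bass.

F-double-sharp  G-sharp  B-sharp  D-double-sharp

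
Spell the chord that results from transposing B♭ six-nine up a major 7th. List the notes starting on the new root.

A – C-sharp – E – F-sharp – B

Transposed root: B-flat → A (major 7th up). So we spell A six-nine:
- root: A
- major 3rd: C-sharp
- perfect 5th: E
- major 6th: F-sharp
- major 9th: B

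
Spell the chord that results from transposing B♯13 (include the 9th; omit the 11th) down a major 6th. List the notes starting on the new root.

A major 6th down from B# is D#, so the new chord is D# dominant thirteenth.
Root: D#
Major 3rd (3rd): F##
Perfect 5th (5th): A#
Minor 7th (7th): C#
Major 9th (9th): E#
Major 13th (13th): B#

D# – F## – A# – C# – E# – B#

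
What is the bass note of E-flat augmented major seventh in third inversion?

D

E-flat augmented major seventh in root position is E-flat–G–B–D.
Third inversion places the seventh in the bass, which is D.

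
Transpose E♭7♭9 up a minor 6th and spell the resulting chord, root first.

Cb, Eb, Gb, Bbb, Dbb

Transposed root: Eb → Cb (minor 6th up). So we spell Cb dominant seventh flat nine:
Root: Cb
Major 3rd (3rd): Eb
Perfect 5th (5th): Gb
Minor 7th (7th): Bbb
Minor 9th (9th): Dbb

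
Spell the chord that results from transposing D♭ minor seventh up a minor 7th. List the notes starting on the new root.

D-flat up a minor 7th → C-flat. New chord: C-flat minor seventh.
Root: C-flat
Minor 3rd (3rd): E-double-flat
Perfect 5th (5th): G-flat
Minor 7th (7th): B-double-flat

C-flat E-double-flat G-flat B-double-flat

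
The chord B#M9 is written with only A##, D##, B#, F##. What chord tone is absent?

C##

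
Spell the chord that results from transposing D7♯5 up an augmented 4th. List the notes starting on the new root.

Transposed root: D → G# (augmented 4th up). So we spell G# augmented seventh:
G# — root
B# — major 3rd
D## — augmented 5th
F# — minor 7th

G# B# D## F#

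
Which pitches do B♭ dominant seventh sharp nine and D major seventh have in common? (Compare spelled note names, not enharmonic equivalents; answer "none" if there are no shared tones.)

B♭ dominant seventh sharp nine = B♭, D, F, A♭, C♯.
D major seventh = D, F♯, A, C♯.
Shared: D, C♯.

D C♯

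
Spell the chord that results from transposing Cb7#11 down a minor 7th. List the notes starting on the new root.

Transposed root: Cb → Db (minor 7th down). So we spell Db dominant seventh sharp eleven:
- root: Db
- major 3rd: F
- perfect 5th: Ab
- minor 7th: Cb
- augmented 11th: G

Db, F, Ab, Cb, G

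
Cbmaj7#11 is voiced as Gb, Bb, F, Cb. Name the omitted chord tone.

Cbmaj7#11 = Cb, Eb, Gb, Bb, F. The voicing lacks the 3rd (major 3rd), Eb.

Eb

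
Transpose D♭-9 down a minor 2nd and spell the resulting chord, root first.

Transposed root: Db → C (minor 2nd down). So we spell C minor ninth:
Root: C
Minor 3rd (3rd): Eb
Perfect 5th (5th): G
Minor 7th (7th): Bb
Major 9th (9th): D

C, Eb, G, Bb, D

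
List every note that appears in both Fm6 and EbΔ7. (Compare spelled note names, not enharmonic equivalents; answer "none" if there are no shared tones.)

D

Fm6: F A♭ C D
EbΔ7: E♭ G B♭ D
Common to both → D.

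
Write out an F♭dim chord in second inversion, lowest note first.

Cbb  Fb  Abb

In root position, F♭dim is Fb–Abb–Cbb.
Second inversion puts the fifth (Cbb) in the bass.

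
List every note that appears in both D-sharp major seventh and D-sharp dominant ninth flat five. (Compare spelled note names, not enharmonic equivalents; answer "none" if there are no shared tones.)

D-sharp major seventh: D-sharp F-double-sharp A-sharp C-double-sharp
D-sharp dominant ninth flat five: D-sharp F-double-sharp A C-sharp E-sharp
Common to both → D-sharp, F-double-sharp.

D-sharp – F-double-sharp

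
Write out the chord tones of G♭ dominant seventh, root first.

G-flat  B-flat  D-flat  F-flat

Root G-flat, quality dominant seventh:
Root: G-flat
Major 3rd (3rd): B-flat
Perfect 5th (5th): D-flat
Minor 7th (7th): F-flat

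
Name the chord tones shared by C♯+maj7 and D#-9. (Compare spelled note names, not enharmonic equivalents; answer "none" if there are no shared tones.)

C# E#

C♯+maj7: C# E# G## B#
D#-9: D# F# A# C# E#
Common to both → C#, E#.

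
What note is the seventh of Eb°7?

Eb°7 is built on E♭; its 7th is a diminished 7th above the root.
A seventh above E uses the letter D, and the diminished 7th above E♭ is D𝄫.

D𝄫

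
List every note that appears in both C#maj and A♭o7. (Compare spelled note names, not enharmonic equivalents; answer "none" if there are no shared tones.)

C#maj: C# E# G#
A♭o7: Ab Cb Ebb Gbb
Common to both → none.

none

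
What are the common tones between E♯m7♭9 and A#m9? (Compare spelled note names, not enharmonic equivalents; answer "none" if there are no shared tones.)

E#  G#  B#

E♯m7♭9: E# G# B# D# F#
A#m9: A# C# E# G# B#
Common to both → E#, G#, B#.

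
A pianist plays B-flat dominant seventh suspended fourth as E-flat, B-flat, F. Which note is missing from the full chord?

The full B-flat dominant seventh suspended fourth chord is B-flat, E-flat, F, A-flat.
Comparing with the voicing, the minor 7th (7th) — A-flat — is absent.

A-flat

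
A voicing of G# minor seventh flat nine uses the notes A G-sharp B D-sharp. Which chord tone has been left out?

The full G# minor seventh flat nine chord is G-sharp, B, D-sharp, F-sharp, A.
Comparing with the voicing, the minor 7th (7th) — F-sharp — is absent.

F-sharp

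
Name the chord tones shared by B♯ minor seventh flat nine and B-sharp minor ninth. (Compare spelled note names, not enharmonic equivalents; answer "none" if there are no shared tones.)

B-sharp D-sharp F-double-sharp A-sharp

B♯ minor seventh flat nine = B-sharp, D-sharp, F-double-sharp, A-sharp, C-sharp.
B-sharp minor ninth = B-sharp, D-sharp, F-double-sharp, A-sharp, C-double-sharp.
Shared: B-sharp, D-sharp, F-double-sharp, A-sharp.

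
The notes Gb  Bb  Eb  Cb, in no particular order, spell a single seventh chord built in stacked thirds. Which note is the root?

Stacking in thirds gives Cb – Eb – Gb – Bb, so Cb is the root — Cb major seventh.

Cb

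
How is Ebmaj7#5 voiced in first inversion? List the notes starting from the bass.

G, B, D, Eb

In root position, Ebmaj7#5 is Eb–G–B–D.
First inversion puts the third (G) in the bass.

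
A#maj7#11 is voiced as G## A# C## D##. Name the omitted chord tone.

The full A#maj7#11 chord is A#, C##, E#, G##, D##.
Comparing with the voicing, the perfect 5th (5th) — E# — is absent.

E#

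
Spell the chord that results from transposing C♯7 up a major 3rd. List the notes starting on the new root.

E# – G## – B# – D#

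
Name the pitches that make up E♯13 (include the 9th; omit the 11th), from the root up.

E♯, G𝄪, B♯, D♯, F𝄪, C𝄪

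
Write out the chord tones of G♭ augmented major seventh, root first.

G-flat  B-flat  D  F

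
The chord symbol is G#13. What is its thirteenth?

Root of G#13 = G#. The 13th is a major 13th: G# up a major 13th → E#.

E#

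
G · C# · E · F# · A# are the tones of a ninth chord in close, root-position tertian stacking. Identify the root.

F#

Stacking in thirds gives F# – A# – C# – E – G, so F# is the root — F# dominant seventh flat nine.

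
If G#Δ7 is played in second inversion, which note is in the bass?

D#

G#Δ7 in root position is G#–B#–D#–F##.
Second inversion places the fifth in the bass, which is D#.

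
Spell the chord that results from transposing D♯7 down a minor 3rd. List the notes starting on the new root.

B#, D##, F##, A#

Transposed root: D# → B# (minor 3rd down). So we spell B# dominant seventh:
root → B#
3rd (major 3rd) → D##
5th (perfect 5th) → F##
7th (minor 7th) → A#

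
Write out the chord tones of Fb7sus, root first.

Fb7sus is a dominant seventh suspended fourth built on Fb.
- root: Fb
- perfect 4th: Bbb
- perfect 5th: Cb
- minor 7th: Ebb

Fb, Bbb, Cb, Ebb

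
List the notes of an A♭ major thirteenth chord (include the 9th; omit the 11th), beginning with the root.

Ab  C  Eb  G  Bb  F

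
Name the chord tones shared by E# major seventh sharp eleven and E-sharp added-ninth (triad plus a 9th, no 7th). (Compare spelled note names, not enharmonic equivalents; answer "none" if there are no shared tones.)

E-sharp, G-double-sharp, B-sharp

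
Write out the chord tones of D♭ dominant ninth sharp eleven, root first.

Root Db, quality dominant ninth sharp eleven:
- root: Db
- major 3rd: F
- perfect 5th: Ab
- minor 7th: Cb
- major 9th: Eb
- augmented 11th: G

Db, F, Ab, Cb, Eb, G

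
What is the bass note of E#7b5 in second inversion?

B

E#7b5 in root position is E#–G##–B–D#.
Second inversion places the fifth in the bass, which is B.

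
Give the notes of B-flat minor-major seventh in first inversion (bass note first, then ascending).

D♭ – F – A – B♭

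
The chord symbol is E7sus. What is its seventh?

Root of E7sus = E. The 7th is a minor 7th: E up a minor 7th → D.

D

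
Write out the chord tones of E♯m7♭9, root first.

E# – G# – B# – D# – F#

E♯m7♭9 is a minor seventh flat nine built on E#.
- root: E#
- minor 3rd: G#
- perfect 5th: B#
- minor 7th: D#
- minor 9th: F#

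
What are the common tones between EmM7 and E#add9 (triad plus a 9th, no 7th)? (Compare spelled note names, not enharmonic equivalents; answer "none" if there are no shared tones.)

none

EmM7: E G B D#
E#add9: E# G## B# F##
Common to both → none.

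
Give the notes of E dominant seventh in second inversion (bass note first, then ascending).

In root position, E dominant seventh is E–G-sharp–B–D.
Second inversion puts the fifth (B) in the bass.

B D E G-sharp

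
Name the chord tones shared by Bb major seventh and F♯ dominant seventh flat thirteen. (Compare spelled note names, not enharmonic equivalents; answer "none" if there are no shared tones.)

Bb major seventh: B-flat D F A
F♯ dominant seventh flat thirteen: F-sharp A-sharp C-sharp E D
Common to both → D.

D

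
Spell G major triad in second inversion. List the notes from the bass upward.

D – G – B

In root position, G major triad is G–B–D.
Second inversion puts the fifth (D) in the bass.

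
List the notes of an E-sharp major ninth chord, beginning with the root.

Root E♯, quality major ninth:
- root: E♯
- major 3rd: G𝄪
- perfect 5th: B♯
- major 7th: D𝄪
- major 9th: F𝄪

E♯, G𝄪, B♯, D𝄪, F𝄪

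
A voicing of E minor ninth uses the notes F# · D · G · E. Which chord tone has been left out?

E minor ninth = E, G, B, D, F#. The voicing lacks the 5th (perfect 5th), B.

B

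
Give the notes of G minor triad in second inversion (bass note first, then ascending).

In root position, G minor triad is G–B-flat–D.
Second inversion puts the fifth (D) in the bass.

D G B-flat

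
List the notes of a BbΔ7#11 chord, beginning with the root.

BbΔ7#11: major seventh sharp eleven on Bb.
Root: Bb
Major 3rd (3rd): D
Perfect 5th (5th): F
Major 7th (7th): A
Augmented 11th (11th): E

Bb D F A E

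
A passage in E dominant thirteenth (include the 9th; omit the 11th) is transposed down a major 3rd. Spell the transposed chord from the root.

Transposed root: E → C (major 3rd down). So we spell C dominant thirteenth:
Root: C
Major 3rd (3rd): E
Perfect 5th (5th): G
Minor 7th (7th): B-flat
Major 9th (9th): D
Major 13th (13th): A

C, E, G, B-flat, D, A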